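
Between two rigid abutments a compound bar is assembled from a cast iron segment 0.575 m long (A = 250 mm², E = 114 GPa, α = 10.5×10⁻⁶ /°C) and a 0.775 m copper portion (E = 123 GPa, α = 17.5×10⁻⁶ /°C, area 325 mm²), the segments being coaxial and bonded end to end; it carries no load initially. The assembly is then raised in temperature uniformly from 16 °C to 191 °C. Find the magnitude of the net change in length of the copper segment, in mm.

|ΔL| ≈ 0.693 mm

With the walls removed the bar would change length by δ_free = Σ αᵢΔT Lᵢ = 10.5×10⁻⁶×175×575 + 17.5×10⁻⁶×175×775 = 3.43 mm.
The walls prevent any net length change, so an axial force P (same in every segment) develops. Compatibility: P · Σ Lᵢ/(AᵢEᵢ) = δ_free.
Σ Lᵢ/(AᵢEᵢ) = 575/(250×114×10³) + 775/(325×123×10³) = 3.956×10⁻⁵ mm/N.
Hence P = δ_free / Σ(L/AE) = 3.43/3.956×10⁻⁵ = 86.7 kN (compressive).
For the copper segment, free thermal change = 17.5×10⁻⁶×175×775 = 2.373 mm and elastic change from P = 86700×775/(325×123×10³) = 1.681 mm; these oppose, so the net change is 0.693 mm (segment lengthens).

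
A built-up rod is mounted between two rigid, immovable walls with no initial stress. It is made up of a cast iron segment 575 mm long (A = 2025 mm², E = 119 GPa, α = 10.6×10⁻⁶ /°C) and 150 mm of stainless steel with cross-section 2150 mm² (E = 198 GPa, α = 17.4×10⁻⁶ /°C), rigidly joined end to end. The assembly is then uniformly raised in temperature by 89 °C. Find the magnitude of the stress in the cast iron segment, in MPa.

With the walls removed the bar would change length by δ_free = Σ αᵢΔT Lᵢ = 10.6×10⁻⁶×89×575 + 17.4×10⁻⁶×89×150 = 0.7747 mm.
Since the ends are fixed, an axial force P builds up, equal in every segment, with P · Σ Lᵢ/(AᵢEᵢ) = δ_free.
The series flexibility is Σ Lᵢ/(AᵢEᵢ) = 575/(2025×119×10³) + 150/(2150×198×10³) = 2.739×10⁻⁶ mm/N.
P = 0.7747 / 2.739×10⁻⁶ = 282900 N = 282.9 kN, compressive.
σ_{cast iron} = P / A = 282900 / 2025 = 139.7 MPa.

σ ≈ 140 MPa (compressive)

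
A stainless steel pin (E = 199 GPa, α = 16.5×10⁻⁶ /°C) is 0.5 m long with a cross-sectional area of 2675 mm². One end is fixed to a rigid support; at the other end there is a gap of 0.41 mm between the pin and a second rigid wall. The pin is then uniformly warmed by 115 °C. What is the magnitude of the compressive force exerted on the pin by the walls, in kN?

Free thermal elongation = αΔT L = 16.5×10⁻⁶ × 115 × 500 = 0.9487 mm.
After closing the 0.41 mm clearance, 0.9487 − 0.41 = 0.5387 mm of expansion remains to be suppressed by the wall.
That suppressed elongation corresponds to σ = E·Δ/L = 199×10³ × 0.5387/500 = 214.4 MPa.
P = σA = 214.4 × 2675 = 573.6 kN.

P ≈ 574 kN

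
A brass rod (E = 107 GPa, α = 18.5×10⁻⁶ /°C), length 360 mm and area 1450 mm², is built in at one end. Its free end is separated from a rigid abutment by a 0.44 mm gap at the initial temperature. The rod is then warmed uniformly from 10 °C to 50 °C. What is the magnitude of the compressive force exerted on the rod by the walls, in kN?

P ≈ 0 kN

If the wall were absent the rod would grow by αΔT L = 18.5×10⁻⁶ × 40 × 360 = 0.2664 mm.
This is smaller than the 0.44 mm clearance, so the rod expands freely without reaching the stop — the stress is zero.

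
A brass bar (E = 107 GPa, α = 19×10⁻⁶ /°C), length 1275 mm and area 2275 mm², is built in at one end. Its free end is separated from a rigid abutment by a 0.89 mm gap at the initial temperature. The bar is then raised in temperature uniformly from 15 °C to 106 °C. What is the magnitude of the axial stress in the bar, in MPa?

Free thermal elongation = αΔT L = 19×10⁻⁶ × 91 × 1275 = 2.204 mm.
After closing the 0.89 mm clearance, 2.204 − 0.89 = 1.314 mm of expansion remains to be suppressed by the wall.
Compatibility: PL/(AE) = 1.314 mm, so σ = P/A = E × (1.314/1275) = 110.3 MPa.

σ ≈ 110 MPa (compressive)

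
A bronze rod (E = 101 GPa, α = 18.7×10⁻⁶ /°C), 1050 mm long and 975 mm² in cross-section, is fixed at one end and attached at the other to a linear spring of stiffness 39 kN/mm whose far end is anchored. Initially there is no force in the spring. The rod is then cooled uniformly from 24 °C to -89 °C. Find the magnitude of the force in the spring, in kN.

Free thermal contraction: δ_free = αΔT L = 18.7×10⁻⁶ × 113 × 1050 = 2.219 mm.
Let P be the tensile force in the spring. The rod extends elastically by PL/(AE) and the spring stretches by P/k; together these equal δ_free.
P [ L/(AE) + 1/k ] = δ_free → P [ 1050/(975×101×10³) + 1/(39×10³) ] = 2.219.
P = 2.219 / 3.63×10⁻⁵ = 61120 N.

P ≈ 61.1 kN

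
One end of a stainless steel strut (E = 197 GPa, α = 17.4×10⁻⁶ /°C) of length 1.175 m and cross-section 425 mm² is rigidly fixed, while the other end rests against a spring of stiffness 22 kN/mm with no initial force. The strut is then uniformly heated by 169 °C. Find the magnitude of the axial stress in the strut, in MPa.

σ ≈ 137 MPa (compressive)

The unrestrained thermal change is αΔT L = 17.4×10⁻⁶ × 169 × 1175 = 3.455 mm.
With a force P in the spring, the elastic change of the strut is PL/(AE) and that of the spring is P/k; compatibility requires their sum to equal δ_free.
P [ L/(AE) + 1/k ] = δ_free → P [ 1175/(425×197×10³) + 1/(22×10³) ] = 3.455.
P = 3.455 / 5.949×10⁻⁵ = 58080 N.
σ = P/A = 58080/425 = 136.7 MPa.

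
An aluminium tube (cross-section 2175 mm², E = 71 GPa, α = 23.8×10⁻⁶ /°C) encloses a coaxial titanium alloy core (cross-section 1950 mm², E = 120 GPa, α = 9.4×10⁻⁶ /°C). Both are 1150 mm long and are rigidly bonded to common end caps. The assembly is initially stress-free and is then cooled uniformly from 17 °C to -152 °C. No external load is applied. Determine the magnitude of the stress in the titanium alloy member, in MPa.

Equilibrium of a rigid end plate with no external load gives equal and opposite internal forces ±P in the two members. Since α_{aluminium} > α_{titanium alloy}, cooling drives the aluminium into tension and the titanium alloy into compression.
Compatibility of the two members (thermal + elastic change equal): (α₁ − α₂)ΔT = P·[1/(A₁E₁) + 1/(A₂E₂)].
|α₁ − α₂|·ΔT = 14.4×10⁻⁶ × 169 = 0.002434.
1/(A₁E₁) + 1/(A₂E₂) = 1/(2175×71×10³) + 1/(1950×120×10³) = 1.075×10⁻⁸ N⁻¹.
So P = 0.002434 / 1.075×10⁻⁸ = 226.4 kN.
σ_{titanium alloy} = P/A₂ = 226400/1950 = 116.1 MPa, compressive.

σ ≈ 116 MPa (compressive)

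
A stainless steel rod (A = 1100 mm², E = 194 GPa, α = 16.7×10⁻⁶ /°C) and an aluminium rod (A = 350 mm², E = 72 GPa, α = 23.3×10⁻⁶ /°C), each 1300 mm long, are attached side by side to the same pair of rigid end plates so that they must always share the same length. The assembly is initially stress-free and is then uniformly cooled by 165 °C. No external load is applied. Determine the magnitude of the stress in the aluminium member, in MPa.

σ ≈ 70.1 MPa (tensile)

The aluminium has the larger α, so on cooling it would change length more than the stainless steel if both were free. The rigid plates force a common final length, so the aluminium is put into tension and the stainless steel into compression, with equal and opposite forces P (no external load).
Setting the final lengths equal and cancelling L: (α₁ − α₂)ΔT = P/(A₁E₁) + P/(A₂E₂).
|α₁ − α₂|·ΔT = 6.6×10⁻⁶ × 165 = 0.001089.
1/(A₁E₁) + 1/(A₂E₂) = 1/(1100×194×10³) + 1/(350×72×10³) = 4.437×10⁻⁸ N⁻¹.
So P = 0.001089 / 4.437×10⁻⁸ = 24.54 kN.
σ_{aluminium} = P/A₂ = 24540/350 = 70.13 MPa, tensile.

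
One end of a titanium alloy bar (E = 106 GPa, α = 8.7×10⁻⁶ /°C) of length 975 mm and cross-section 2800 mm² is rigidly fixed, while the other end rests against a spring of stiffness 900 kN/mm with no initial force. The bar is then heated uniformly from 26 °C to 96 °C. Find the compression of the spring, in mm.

δ ≈ 0.15 mm

Free thermal expansion: δ_free = αΔT L = 8.7×10⁻⁶ × 70 × 975 = 0.5938 mm.
With a force P in the spring, the elastic change of the bar is PL/(AE) and that of the spring is P/k; compatibility requires their sum to equal δ_free.
P [ L/(AE) + 1/k ] = δ_free → P [ 975/(2800×106×10³) + 1/(900×10³) ] = 0.5938.
P = 0.5938 / 4.396×10⁻⁶ = 135100 N.
Spring compression = P/k = 135100/(900×10³) = 0.1501 mm.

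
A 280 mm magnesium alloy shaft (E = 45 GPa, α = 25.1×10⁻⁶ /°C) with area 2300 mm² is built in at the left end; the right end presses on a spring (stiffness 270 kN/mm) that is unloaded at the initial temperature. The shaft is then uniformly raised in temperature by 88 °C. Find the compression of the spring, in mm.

The unrestrained thermal change is αΔT L = 25.1×10⁻⁶ × 88 × 280 = 0.6185 mm.
With a force P in the spring, the elastic change of the shaft is PL/(AE) and that of the spring is P/k; compatibility requires their sum to equal δ_free.
So P = δ_free / [L/(AE) + 1/k] = 0.6185 / [ 280/(2300×45×10³) + 1/(270×10³) ].
P = 0.6185 / 6.409×10⁻⁶ = 96500 N.
Spring compression = P/k = 96500/(270×10³) = 0.3574 mm.

δ ≈ 0.357 mm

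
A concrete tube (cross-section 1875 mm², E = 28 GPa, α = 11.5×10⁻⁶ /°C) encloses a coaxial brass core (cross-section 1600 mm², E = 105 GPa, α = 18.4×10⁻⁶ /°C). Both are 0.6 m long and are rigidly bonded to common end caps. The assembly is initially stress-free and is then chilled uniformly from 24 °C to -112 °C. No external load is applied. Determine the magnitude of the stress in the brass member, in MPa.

Both members must finish at the same length. With the larger α, the brass tends to over-contract; the plates restrain it, putting the brass in tension and the concrete in compression. With no external load the two internal forces are equal and opposite, magnitude P.
Equating the net (thermal + elastic) strains gives |α₁ − α₂|·ΔT = P·[1/(A₁E₁) + 1/(A₂E₂)].
|α₁ − α₂|·ΔT = 6.9×10⁻⁶ × 136 = 0.0009384.
1/(A₁E₁) + 1/(A₂E₂) = 1/(1875×28×10³) + 1/(1600×105×10³) = 2.5×10⁻⁸ N⁻¹.
P = 0.0009384 / 2.5×10⁻⁸ = 37540 N = 37.54 kN.
σ_{brass} = P/A₂ = 37540/1600 = 23.46 MPa, tensile.

σ ≈ 23.5 MPa (tensile)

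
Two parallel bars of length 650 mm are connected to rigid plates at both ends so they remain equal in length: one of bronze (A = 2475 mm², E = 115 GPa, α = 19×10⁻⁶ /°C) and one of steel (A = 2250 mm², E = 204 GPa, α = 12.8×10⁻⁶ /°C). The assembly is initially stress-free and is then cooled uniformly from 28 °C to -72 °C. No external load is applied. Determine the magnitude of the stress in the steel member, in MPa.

σ ≈ 48.4 MPa (compressive)

Both members must finish at the same length. With the larger α, the bronze tends to over-contract; the plates restrain it, putting the bronze in tension and the steel in compression. With no external load the two internal forces are equal and opposite, magnitude P.
Compatibility of the two members (thermal + elastic change equal): (α₁ − α₂)ΔT = P·[1/(A₁E₁) + 1/(A₂E₂)].
|α₁ − α₂|·ΔT = 6.2×10⁻⁶ × 100 = 0.00062.
1/(A₁E₁) + 1/(A₂E₂) = 1/(2475×115×10³) + 1/(2250×204×10³) = 5.692×10⁻⁹ N⁻¹.
P = 0.00062 / 5.692×10⁻⁹ = 108900 N = 108.9 kN.
σ_{steel} = P/A₂ = 108900/2250 = 48.41 MPa, compressive.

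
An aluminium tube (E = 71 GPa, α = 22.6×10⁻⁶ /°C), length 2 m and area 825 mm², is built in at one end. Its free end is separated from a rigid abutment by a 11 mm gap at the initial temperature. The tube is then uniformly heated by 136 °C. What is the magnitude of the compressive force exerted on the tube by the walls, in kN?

P ≈ 0 kN

Unrestrained expansion: δ_free = αΔT L = 22.6×10⁻⁶ × 136 × 2000 = 6.147 mm.
This is smaller than the 11 mm clearance, so the tube expands freely without reaching the stop — the stress is zero.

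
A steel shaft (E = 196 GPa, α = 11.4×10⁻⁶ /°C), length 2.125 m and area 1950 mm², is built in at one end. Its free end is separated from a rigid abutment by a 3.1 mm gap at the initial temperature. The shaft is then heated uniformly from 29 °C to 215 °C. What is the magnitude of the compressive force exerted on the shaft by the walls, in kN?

P ≈ 253 kN

Free thermal elongation = αΔT L = 11.4×10⁻⁶ × 186 × 2125 = 4.506 mm.
The gap closes (δ_free > 3.1 mm) and the wall then resists a further 4.506 − 3.1 = 1.406 mm of expansion.
Compatibility: PL/(AE) = 1.406 mm, so σ = P/A = E × (1.406/2125) = 129.7 MPa.
Force on the wall = σA = 129.7 × 1950 mm² = 252.9 kN.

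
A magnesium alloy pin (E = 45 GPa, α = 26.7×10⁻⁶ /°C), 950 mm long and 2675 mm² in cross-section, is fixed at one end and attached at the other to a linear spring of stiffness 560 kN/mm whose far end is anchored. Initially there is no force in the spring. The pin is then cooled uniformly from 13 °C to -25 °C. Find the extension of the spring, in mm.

δ ≈ 0.178 mm

The unrestrained thermal change is αΔT L = 26.7×10⁻⁶ × 38 × 950 = 0.9639 mm.
With a force P in the spring, the elastic change of the pin is PL/(AE) and that of the spring is P/k; compatibility requires their sum to equal δ_free.
P [ L/(AE) + 1/k ] = δ_free → P [ 950/(2675×45×10³) + 1/(560×10³) ] = 0.9639.
P = 0.9639 / 9.678×10⁻⁶ = 99600 N.
Spring extension = P/k = 99600/(560×10³) = 0.1779 mm.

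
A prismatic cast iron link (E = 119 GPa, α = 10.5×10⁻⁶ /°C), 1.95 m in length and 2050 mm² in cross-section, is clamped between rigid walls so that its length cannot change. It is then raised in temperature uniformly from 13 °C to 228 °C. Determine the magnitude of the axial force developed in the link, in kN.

The ends cannot move, so σ = EαΔT = 119×10³ × 10.5×10⁻⁶ × 215 = 268.6 MPa.
Axial force P = σA = 268.6 × 2050 = 550700 N = 550.7 kN, compressive.

P ≈ 551 kN (compressive)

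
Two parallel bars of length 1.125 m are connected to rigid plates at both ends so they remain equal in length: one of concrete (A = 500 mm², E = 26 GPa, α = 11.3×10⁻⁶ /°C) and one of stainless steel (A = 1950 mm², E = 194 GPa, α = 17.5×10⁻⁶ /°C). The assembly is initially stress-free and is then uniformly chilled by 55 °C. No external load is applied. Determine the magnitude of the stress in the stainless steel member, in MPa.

The stainless steel has the larger α, so on cooling it would change length more than the concrete if both were free. The rigid plates force a common final length, so the stainless steel is put into tension and the concrete into compression, with equal and opposite forces P (no external load).
Equating the net (thermal + elastic) strains gives |α₁ − α₂|·ΔT = P·[1/(A₁E₁) + 1/(A₂E₂)].
|α₁ − α₂|·ΔT = 6.2×10⁻⁶ × 55 = 0.000341.
1/(A₁E₁) + 1/(A₂E₂) = 1/(500×26×10³) + 1/(1950×194×10³) = 7.957×10⁻⁸ N⁻¹.
P = 0.000341 / 7.957×10⁻⁸ = 4286 N = 4.286 kN.
σ_{stainless steel} = P/A₂ = 4286/1950 = 2.198 MPa, tensile.

σ ≈ 2.2 MPa (tensile)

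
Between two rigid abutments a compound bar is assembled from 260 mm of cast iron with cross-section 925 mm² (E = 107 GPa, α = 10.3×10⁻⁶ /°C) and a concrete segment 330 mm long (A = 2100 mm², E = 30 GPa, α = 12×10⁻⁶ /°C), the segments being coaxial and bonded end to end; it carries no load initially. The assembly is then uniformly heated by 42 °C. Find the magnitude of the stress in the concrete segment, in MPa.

σ ≈ 16.9 MPa (compressive)

If the supports were absent, the total length change would be Σ αᵢΔT Lᵢ = 10.3×10⁻⁶×42×260 + 12×10⁻⁶×42×330 = 0.2788 mm.
The walls prevent any net length change, so an axial force P (same in every segment) develops. Compatibility: P · Σ Lᵢ/(AᵢEᵢ) = δ_free.
Σ Lᵢ/(AᵢEᵢ) = 260/(925×107×10³) + 330/(2100×30×10³) = 7.865×10⁻⁶ mm/N.
Hence P = δ_free / Σ(L/AE) = 0.2788/7.865×10⁻⁶ = 35.45 kN (compressive).
σ_{concrete} = P / A = 35450 / 2100 = 16.88 MPa.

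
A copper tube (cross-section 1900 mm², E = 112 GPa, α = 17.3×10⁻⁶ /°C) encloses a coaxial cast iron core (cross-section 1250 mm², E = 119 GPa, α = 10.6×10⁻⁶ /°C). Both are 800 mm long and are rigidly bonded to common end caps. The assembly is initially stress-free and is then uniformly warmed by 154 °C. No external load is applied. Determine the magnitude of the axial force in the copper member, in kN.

P ≈ 90.3 kN (compressive in the copper)

Both members must finish at the same length. With the larger α, the copper tends to over-expand; the plates restrain it, putting the copper in compression and the cast iron in tension. With no external load the two internal forces are equal and opposite, magnitude P.
Equating the net (thermal + elastic) strains gives |α₁ − α₂|·ΔT = P·[1/(A₁E₁) + 1/(A₂E₂)].
|α₁ − α₂|·ΔT = 6.7×10⁻⁶ × 154 = 0.001032.
1/(A₁E₁) + 1/(A₂E₂) = 1/(1900×112×10³) + 1/(1250×119×10³) = 1.142×10⁻⁸ N⁻¹.
So P = 0.001032 / 1.142×10⁻⁸ = 90.33 kN.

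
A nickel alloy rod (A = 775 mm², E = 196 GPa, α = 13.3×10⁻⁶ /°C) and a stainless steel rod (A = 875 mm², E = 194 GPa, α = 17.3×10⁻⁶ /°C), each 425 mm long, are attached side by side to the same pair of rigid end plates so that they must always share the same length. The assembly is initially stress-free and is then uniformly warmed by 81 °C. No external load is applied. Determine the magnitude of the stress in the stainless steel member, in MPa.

Equilibrium of a rigid end plate with no external load gives equal and opposite internal forces ±P in the two members. Since α_{stainless steel} > α_{nickel alloy}, heating drives the stainless steel into compression and the nickel alloy into tension.
Compatibility of the two members (thermal + elastic change equal): (α₁ − α₂)ΔT = P·[1/(A₁E₁) + 1/(A₂E₂)].
|α₁ − α₂|·ΔT = 4×10⁻⁶ × 81 = 0.000324.
1/(A₁E₁) + 1/(A₂E₂) = 1/(775×196×10³) + 1/(875×194×10³) = 1.247×10⁻⁸ N⁻¹.
So P = 0.000324 / 1.247×10⁻⁸ = 25.97 kN.
σ_{stainless steel} = P/A₂ = 25970/875 = 29.68 MPa, compressive.

σ ≈ 29.7 MPa (compressive)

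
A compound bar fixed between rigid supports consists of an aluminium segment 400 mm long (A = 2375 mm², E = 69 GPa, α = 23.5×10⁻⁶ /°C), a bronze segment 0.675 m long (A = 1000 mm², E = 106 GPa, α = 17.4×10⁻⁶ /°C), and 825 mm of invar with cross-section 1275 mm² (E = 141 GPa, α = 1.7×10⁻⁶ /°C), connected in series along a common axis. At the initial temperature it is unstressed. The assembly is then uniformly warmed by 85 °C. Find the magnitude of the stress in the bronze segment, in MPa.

If the supports were absent, the total length change would be Σ αᵢΔT Lᵢ = 23.5×10⁻⁶×85×400 + 17.4×10⁻⁶×85×675 + 1.7×10⁻⁶×85×825 = 1.917 mm.
The rigid supports impose zero overall length change; the single axial force P common to all segments must satisfy P Σ Lᵢ/(AᵢEᵢ) = δ_free.
The series flexibility is Σ Lᵢ/(AᵢEᵢ) = 400/(2375×69×10³) + 675/(1000×106×10³) + 825/(1275×141×10³) = 1.34×10⁻⁵ mm/N.
So P = 1.917 / 1.34×10⁻⁵ = 143 kN, compressive.
σ_{bronze} = P / A = 143000 / 1000 = 143 MPa.

σ ≈ 143 MPa (compressive)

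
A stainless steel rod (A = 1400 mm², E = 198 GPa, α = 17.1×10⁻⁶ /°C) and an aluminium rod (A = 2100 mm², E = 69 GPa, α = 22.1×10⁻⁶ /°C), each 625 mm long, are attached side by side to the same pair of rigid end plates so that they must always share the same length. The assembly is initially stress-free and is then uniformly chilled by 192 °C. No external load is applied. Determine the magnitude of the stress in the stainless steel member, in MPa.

σ ≈ 65.3 MPa (compressive)

Equilibrium of a rigid end plate with no external load gives equal and opposite internal forces ±P in the two members. Since α_{aluminium} > α_{stainless steel}, cooling drives the aluminium into tension and the stainless steel into compression.
Equating the net (thermal + elastic) strains gives |α₁ − α₂|·ΔT = P·[1/(A₁E₁) + 1/(A₂E₂)].
|α₁ − α₂|·ΔT = 5×10⁻⁶ × 192 = 0.00096.
1/(A₁E₁) + 1/(A₂E₂) = 1/(1400×198×10³) + 1/(2100×69×10³) = 1.051×10⁻⁸ N⁻¹.
P = 0.00096 / 1.051×10⁻⁸ = 91350 N = 91.35 kN.
σ_{stainless steel} = P/A₁ = 91350/1400 = 65.25 MPa, compressive.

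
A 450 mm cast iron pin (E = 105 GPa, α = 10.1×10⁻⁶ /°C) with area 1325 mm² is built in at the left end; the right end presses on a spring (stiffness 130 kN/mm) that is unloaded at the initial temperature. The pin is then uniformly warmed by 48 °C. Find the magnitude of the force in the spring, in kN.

P ≈ 20 kN

Free thermal expansion: δ_free = αΔT L = 10.1×10⁻⁶ × 48 × 450 = 0.2182 mm.
With a force P in the spring, the elastic change of the pin is PL/(AE) and that of the spring is P/k; compatibility requires their sum to equal δ_free.
So P = δ_free / [L/(AE) + 1/k] = 0.2182 / [ 450/(1325×105×10³) + 1/(130×10³) ].
P = 0.2182 / 1.093×10⁻⁵ = 19970 N.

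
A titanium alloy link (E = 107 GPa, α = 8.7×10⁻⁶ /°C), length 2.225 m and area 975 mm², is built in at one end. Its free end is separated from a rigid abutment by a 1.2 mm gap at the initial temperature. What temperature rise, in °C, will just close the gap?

The gap closes when αΔT L = 1.2 mm, since the link is still unstressed at that instant.
So ΔT = g/(αL) = 1.2/(8.7×10⁻⁶ × 2225) = 61.99 °C.

ΔT ≈ 62 °C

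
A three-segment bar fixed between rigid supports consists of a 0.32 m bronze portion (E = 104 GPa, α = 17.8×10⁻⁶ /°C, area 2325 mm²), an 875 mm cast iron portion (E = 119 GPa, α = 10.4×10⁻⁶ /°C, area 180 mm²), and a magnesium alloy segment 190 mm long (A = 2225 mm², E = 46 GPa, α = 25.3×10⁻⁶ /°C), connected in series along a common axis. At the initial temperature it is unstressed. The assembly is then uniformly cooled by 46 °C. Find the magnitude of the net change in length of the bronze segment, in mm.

With the walls removed the bar would change length by δ_free = Σ αᵢΔT Lᵢ = 17.8×10⁻⁶×46×320 + 10.4×10⁻⁶×46×875 + 25.3×10⁻⁶×46×190 = 0.9017 mm.
The rigid supports impose zero overall length change; the single axial force P common to all segments must satisfy P Σ Lᵢ/(AᵢEᵢ) = δ_free.
The series flexibility is Σ Lᵢ/(AᵢEᵢ) = 320/(2325×104×10³) + 875/(180×119×10³) + 190/(2225×46×10³) = 4.403×10⁻⁵ mm/N.
So P = 0.9017 / 4.403×10⁻⁵ = 20.48 kN, tensile.
For the bronze segment, free thermal change = 17.8×10⁻⁶×46×320 = 0.262 mm and elastic change from P = 20480×320/(2325×104×10³) = 0.0271 mm; these oppose, so the net change is 0.235 mm (segment shortens).

|ΔL| ≈ 0.235 mm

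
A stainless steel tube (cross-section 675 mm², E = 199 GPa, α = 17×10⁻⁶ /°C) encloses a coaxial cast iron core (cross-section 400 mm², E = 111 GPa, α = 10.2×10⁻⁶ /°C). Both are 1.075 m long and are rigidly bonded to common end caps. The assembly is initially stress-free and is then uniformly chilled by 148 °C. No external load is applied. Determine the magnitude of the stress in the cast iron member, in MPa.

Equilibrium of a rigid end plate with no external load gives equal and opposite internal forces ±P in the two members. Since α_{stainless steel} > α_{cast iron}, cooling drives the stainless steel into tension and the cast iron into compression.
Compatibility of the two members (thermal + elastic change equal): (α₁ − α₂)ΔT = P·[1/(A₁E₁) + 1/(A₂E₂)].
|α₁ − α₂|·ΔT = 6.8×10⁻⁶ × 148 = 0.001006.
1/(A₁E₁) + 1/(A₂E₂) = 1/(675×199×10³) + 1/(400×111×10³) = 2.997×10⁻⁸ N⁻¹.
P = 0.001006 / 2.997×10⁻⁸ = 33580 N = 33.58 kN.
σ_{cast iron} = P/A₂ = 33580/400 = 83.96 MPa, compressive.

σ ≈ 84 MPa (compressive)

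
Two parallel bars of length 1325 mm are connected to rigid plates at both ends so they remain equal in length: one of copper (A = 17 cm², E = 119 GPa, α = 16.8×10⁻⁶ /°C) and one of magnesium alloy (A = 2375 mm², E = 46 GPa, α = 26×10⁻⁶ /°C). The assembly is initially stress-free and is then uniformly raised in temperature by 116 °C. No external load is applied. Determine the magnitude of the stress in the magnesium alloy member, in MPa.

σ ≈ 31.9 MPa (compressive)

Both members must finish at the same length. With the larger α, the magnesium alloy tends to over-expand; the plates restrain it, putting the magnesium alloy in compression and the copper in tension. With no external load the two internal forces are equal and opposite, magnitude P.
Equating the net (thermal + elastic) strains gives |α₁ − α₂|·ΔT = P·[1/(A₁E₁) + 1/(A₂E₂)].
|α₁ − α₂|·ΔT = 9.2×10⁻⁶ × 116 = 0.001067.
1/(A₁E₁) + 1/(A₂E₂) = 1/(1700×119×10³) + 1/(2375×46×10³) = 1.41×10⁻⁸ N⁻¹.
So P = 0.001067 / 1.41×10⁻⁸ = 75.71 kN.
σ_{magnesium alloy} = P/A₂ = 75710/2375 = 31.88 MPa, compressive.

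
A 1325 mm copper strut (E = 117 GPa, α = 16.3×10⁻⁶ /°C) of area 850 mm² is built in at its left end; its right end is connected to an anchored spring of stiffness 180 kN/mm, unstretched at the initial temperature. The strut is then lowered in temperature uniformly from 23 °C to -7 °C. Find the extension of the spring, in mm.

The unrestrained thermal change is αΔT L = 16.3×10⁻⁶ × 30 × 1325 = 0.6479 mm.
With a force P in the spring, the elastic change of the strut is PL/(AE) and that of the spring is P/k; compatibility requires their sum to equal δ_free.
So P = δ_free / [L/(AE) + 1/k] = 0.6479 / [ 1325/(850×117×10³) + 1/(180×10³) ].
P = 0.6479 / 1.888×10⁻⁵ = 34320 N.
Spring extension = P/k = 34320/(180×10³) = 0.1907 mm.

δ ≈ 0.191 mm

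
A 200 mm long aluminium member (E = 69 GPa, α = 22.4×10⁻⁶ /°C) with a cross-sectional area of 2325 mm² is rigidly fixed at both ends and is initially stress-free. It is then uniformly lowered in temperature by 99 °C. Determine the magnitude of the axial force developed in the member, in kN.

P ≈ 356 kN (tensile)

With zero net strain, σ = E·αΔT = 69 GPa × 22.4×10⁻⁶ × 99 = 153 MPa.
P = AEαΔT = 2325 × 69×10³ × 22.4×10⁻⁶ × 99 = 355.8 kN (tensile).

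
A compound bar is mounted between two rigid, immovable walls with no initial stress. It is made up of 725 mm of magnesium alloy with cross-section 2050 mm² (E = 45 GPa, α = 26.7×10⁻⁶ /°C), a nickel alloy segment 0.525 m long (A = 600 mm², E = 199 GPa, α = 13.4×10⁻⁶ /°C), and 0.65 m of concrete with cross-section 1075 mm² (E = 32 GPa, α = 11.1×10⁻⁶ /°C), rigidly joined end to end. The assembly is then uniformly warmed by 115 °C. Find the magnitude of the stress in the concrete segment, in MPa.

σ ≈ 115 MPa (compressive)

If the supports were absent, the total length change would be Σ αᵢΔT Lᵢ = 26.7×10⁻⁶×115×725 + 13.4×10⁻⁶×115×525 + 11.1×10⁻⁶×115×650 = 3.865 mm.
The walls prevent any net length change, so an axial force P (same in every segment) develops. Compatibility: P · Σ Lᵢ/(AᵢEᵢ) = δ_free.
The series flexibility is Σ Lᵢ/(AᵢEᵢ) = 725/(2050×45×10³) + 525/(600×199×10³) + 650/(1075×32×10³) = 3.115×10⁻⁵ mm/N.
P = 3.865 / 3.115×10⁻⁵ = 124100 N = 124.1 kN, compressive.
σ_{concrete} = P / A = 124100 / 1075 = 115.4 MPa.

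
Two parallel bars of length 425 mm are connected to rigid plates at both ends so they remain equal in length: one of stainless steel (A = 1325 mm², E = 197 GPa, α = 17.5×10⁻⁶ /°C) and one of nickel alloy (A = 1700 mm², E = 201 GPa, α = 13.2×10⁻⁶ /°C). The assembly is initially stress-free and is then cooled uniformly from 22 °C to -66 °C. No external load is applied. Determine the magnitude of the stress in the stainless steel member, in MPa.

Equilibrium of a rigid end plate with no external load gives equal and opposite internal forces ±P in the two members. Since α_{stainless steel} > α_{nickel alloy}, cooling drives the stainless steel into tension and the nickel alloy into compression.
Setting the final lengths equal and cancelling L: (α₁ − α₂)ΔT = P/(A₁E₁) + P/(A₂E₂).
|α₁ − α₂|·ΔT = 4.3×10⁻⁶ × 88 = 0.0003784.
1/(A₁E₁) + 1/(A₂E₂) = 1/(1325×197×10³) + 1/(1700×201×10³) = 6.758×10⁻⁹ N⁻¹.
So P = 0.0003784 / 6.758×10⁻⁹ = 56 kN.
σ_{stainless steel} = P/A₁ = 56000/1325 = 42.26 MPa, tensile.

σ ≈ 42.3 MPa (tensile)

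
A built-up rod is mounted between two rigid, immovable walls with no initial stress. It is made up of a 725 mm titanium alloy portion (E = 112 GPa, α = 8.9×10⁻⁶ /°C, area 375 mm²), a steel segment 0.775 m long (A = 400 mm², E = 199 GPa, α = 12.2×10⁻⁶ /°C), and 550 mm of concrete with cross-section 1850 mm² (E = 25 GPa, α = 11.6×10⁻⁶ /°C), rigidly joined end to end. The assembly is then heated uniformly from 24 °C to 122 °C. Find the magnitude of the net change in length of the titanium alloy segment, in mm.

If the supports were absent, the total length change would be Σ αᵢΔT Lᵢ = 8.9×10⁻⁶×98×725 + 12.2×10⁻⁶×98×775 + 11.6×10⁻⁶×98×550 = 2.184 mm.
Since the ends are fixed, an axial force P builds up, equal in every segment, with P · Σ Lᵢ/(AᵢEᵢ) = δ_free.
Σ Lᵢ/(AᵢEᵢ) = 725/(375×112×10³) + 775/(400×199×10³) + 550/(1850×25×10³) = 3.889×10⁻⁵ mm/N.
Hence P = δ_free / Σ(L/AE) = 2.184/3.889×10⁻⁵ = 56.16 kN (compressive).
For the titanium alloy segment, free thermal change = 8.9×10⁻⁶×98×725 = 0.6323 mm and elastic change from P = 56160×725/(375×112×10³) = 0.9695 mm; these oppose, so the net change is 0.337 mm (segment shortens).

|ΔL| ≈ 0.337 mm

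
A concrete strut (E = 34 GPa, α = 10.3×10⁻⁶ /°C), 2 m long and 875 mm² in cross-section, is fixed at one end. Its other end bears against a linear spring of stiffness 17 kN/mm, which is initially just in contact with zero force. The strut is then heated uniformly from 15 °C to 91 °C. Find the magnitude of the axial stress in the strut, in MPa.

σ ≈ 14.2 MPa (compressive)

If the spring were absent the strut would lengthen by αΔT L = 10.3×10⁻⁶ × 76 × 2000 = 1.566 mm.
With a force P in the spring, the elastic change of the strut is PL/(AE) and that of the spring is P/k; compatibility requires their sum to equal δ_free.
So P = δ_free / [L/(AE) + 1/k] = 1.566 / [ 2000/(875×34×10³) + 1/(17×10³) ].
P = 1.566 / 0.0001261 = 12420 N.
σ = P/A = 12420/875 = 14.19 MPa.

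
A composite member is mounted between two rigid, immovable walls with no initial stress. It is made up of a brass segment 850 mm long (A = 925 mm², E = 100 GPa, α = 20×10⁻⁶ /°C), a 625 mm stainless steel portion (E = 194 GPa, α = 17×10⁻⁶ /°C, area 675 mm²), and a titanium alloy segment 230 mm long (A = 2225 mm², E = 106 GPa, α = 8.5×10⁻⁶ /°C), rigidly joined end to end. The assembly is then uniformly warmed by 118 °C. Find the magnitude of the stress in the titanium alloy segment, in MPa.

σ ≈ 105 MPa (compressive)

If the supports were absent, the total length change would be Σ αᵢΔT Lᵢ = 20×10⁻⁶×118×850 + 17×10⁻⁶×118×625 + 8.5×10⁻⁶×118×230 = 3.49 mm.
The walls prevent any net length change, so an axial force P (same in every segment) develops. Compatibility: P · Σ Lᵢ/(AᵢEᵢ) = δ_free.
Σ Lᵢ/(AᵢEᵢ) = 850/(925×100×10³) + 625/(675×194×10³) + 230/(2225×106×10³) = 1.494×10⁻⁵ mm/N.
So P = 3.49 / 1.494×10⁻⁵ = 233.7 kN, compressive.
σ_{titanium alloy} = P / A = 233700 / 2225 = 105 MPa.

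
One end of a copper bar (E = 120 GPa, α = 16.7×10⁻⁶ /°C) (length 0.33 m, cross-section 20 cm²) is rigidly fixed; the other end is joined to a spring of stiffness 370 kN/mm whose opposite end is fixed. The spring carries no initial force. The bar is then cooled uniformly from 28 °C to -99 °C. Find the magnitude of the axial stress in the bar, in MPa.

Free thermal contraction: δ_free = αΔT L = 16.7×10⁻⁶ × 127 × 330 = 0.6999 mm.
With a force P in the spring, the elastic change of the bar is PL/(AE) and that of the spring is P/k; compatibility requires their sum to equal δ_free.
P [ L/(AE) + 1/k ] = δ_free → P [ 330/(2000×120×10³) + 1/(370×10³) ] = 0.6999.
P = 0.6999 / 4.078×10⁻⁶ = 171600 N.
σ = P/A = 171600/2000 = 85.82 MPa.

σ ≈ 85.8 MPa (tensile)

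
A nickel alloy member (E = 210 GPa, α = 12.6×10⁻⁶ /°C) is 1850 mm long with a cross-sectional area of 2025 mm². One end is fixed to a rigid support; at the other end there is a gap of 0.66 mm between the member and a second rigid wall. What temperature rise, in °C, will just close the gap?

ΔT ≈ 28.3 °C

The gap closes when αΔT L = 0.66 mm, since the member is still unstressed at that instant.
ΔT = 0.66 / (12.6×10⁻⁶ × 1850) = 28.31 °C.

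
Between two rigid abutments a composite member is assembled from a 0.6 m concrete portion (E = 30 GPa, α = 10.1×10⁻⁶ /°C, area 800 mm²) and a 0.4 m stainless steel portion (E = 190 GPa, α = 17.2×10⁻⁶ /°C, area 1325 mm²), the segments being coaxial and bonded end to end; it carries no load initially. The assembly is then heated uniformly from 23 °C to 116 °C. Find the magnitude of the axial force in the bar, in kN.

If the supports were absent, the total length change would be Σ αᵢΔT Lᵢ = 10.1×10⁻⁶×93×600 + 17.2×10⁻⁶×93×400 = 1.203 mm.
The walls prevent any net length change, so an axial force P (same in every segment) develops. Compatibility: P · Σ Lᵢ/(AᵢEᵢ) = δ_free.
The series flexibility is Σ Lᵢ/(AᵢEᵢ) = 600/(800×30×10³) + 400/(1325×190×10³) = 2.659×10⁻⁵ mm/N.
So P = 1.203 / 2.659×10⁻⁵ = 45.26 kN, compressive.

P ≈ 45.3 kN (compressive)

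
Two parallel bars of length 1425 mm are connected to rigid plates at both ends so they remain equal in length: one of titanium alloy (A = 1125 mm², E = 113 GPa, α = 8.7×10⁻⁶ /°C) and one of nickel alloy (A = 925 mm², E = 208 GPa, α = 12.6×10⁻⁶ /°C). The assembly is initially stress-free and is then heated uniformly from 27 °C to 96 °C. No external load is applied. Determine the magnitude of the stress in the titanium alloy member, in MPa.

The nickel alloy has the larger α, so on heating it would change length more than the titanium alloy if both were free. The rigid plates force a common final length, so the nickel alloy is put into compression and the titanium alloy into tension, with equal and opposite forces P (no external load).
Compatibility of the two members (thermal + elastic change equal): (α₁ − α₂)ΔT = P·[1/(A₁E₁) + 1/(A₂E₂)].
|α₁ − α₂|·ΔT = 3.9×10⁻⁶ × 69 = 0.0002691.
1/(A₁E₁) + 1/(A₂E₂) = 1/(1125×113×10³) + 1/(925×208×10³) = 1.306×10⁻⁸ N⁻¹.
P = 0.0002691 / 1.306×10⁻⁸ = 20600 N = 20.6 kN.
σ_{titanium alloy} = P/A₁ = 20600/1125 = 18.31 MPa, tensile.

σ ≈ 18.3 MPa (tensile)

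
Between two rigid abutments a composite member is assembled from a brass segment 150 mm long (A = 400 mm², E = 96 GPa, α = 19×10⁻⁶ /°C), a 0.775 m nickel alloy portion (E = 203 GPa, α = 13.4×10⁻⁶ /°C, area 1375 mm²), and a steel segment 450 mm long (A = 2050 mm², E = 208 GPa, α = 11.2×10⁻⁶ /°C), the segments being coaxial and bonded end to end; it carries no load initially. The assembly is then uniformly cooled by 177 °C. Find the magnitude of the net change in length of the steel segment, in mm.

|ΔL| ≈ 0.451 mm

If the supports were absent, the total length change would be Σ αᵢΔT Lᵢ = 19×10⁻⁶×177×150 + 13.4×10⁻⁶×177×775 + 11.2×10⁻⁶×177×450 = 3.235 mm.
The walls prevent any net length change, so an axial force P (same in every segment) develops. Compatibility: P · Σ Lᵢ/(AᵢEᵢ) = δ_free.
The series flexibility is Σ Lᵢ/(AᵢEᵢ) = 150/(400×96×10³) + 775/(1375×203×10³) + 450/(2050×208×10³) = 7.738×10⁻⁶ mm/N.
So P = 3.235 / 7.738×10⁻⁶ = 418 kN, tensile.
For the steel segment, free thermal change = 11.2×10⁻⁶×177×450 = 0.8921 mm and elastic change from P = 418000×450/(2050×208×10³) = 0.4412 mm; these oppose, so the net change is 0.451 mm (segment shortens).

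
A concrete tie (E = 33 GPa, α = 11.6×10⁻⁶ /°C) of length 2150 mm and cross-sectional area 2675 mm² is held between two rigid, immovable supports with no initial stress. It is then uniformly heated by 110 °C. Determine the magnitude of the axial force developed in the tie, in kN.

P ≈ 113 kN (compressive)

The ends cannot move, so σ = EαΔT = 33×10³ × 11.6×10⁻⁶ × 110 = 42.11 MPa.
Axial force P = σA = 42.11 × 2675 = 112600 N = 112.6 kN, compressive.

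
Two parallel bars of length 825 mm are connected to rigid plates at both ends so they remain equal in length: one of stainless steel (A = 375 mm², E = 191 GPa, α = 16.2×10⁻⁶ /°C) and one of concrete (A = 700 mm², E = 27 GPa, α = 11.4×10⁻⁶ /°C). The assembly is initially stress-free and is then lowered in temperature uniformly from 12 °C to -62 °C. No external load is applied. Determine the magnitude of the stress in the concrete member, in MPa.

σ ≈ 7.59 MPa (compressive)

Both members must finish at the same length. With the larger α, the stainless steel tends to over-contract; the plates restrain it, putting the stainless steel in tension and the concrete in compression. With no external load the two internal forces are equal and opposite, magnitude P.
Compatibility of the two members (thermal + elastic change equal): (α₁ − α₂)ΔT = P·[1/(A₁E₁) + 1/(A₂E₂)].
|α₁ − α₂|·ΔT = 4.8×10⁻⁶ × 74 = 0.0003552.
1/(A₁E₁) + 1/(A₂E₂) = 1/(375×191×10³) + 1/(700×27×10³) = 6.687×10⁻⁸ N⁻¹.
So P = 0.0003552 / 6.687×10⁻⁸ = 5.312 kN.
σ_{concrete} = P/A₂ = 5312/700 = 7.588 MPa, compressive.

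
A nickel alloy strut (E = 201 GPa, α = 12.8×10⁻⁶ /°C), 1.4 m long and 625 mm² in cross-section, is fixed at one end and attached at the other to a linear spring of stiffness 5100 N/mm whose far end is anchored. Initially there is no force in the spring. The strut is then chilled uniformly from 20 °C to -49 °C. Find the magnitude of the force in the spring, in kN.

If the spring were absent the strut would shorten by αΔT L = 12.8×10⁻⁶ × 69 × 1400 = 1.236 mm.
Let P be the tensile force in the spring. The strut extends elastically by PL/(AE) and the spring stretches by P/k; together these equal δ_free.
P [ L/(AE) + 1/k ] = δ_free → P [ 1400/(625×201×10³) + 1/(5100) ] = 1.236.
P = 1.236 / 0.0002072 = 5967 N.

P ≈ 5.97 kN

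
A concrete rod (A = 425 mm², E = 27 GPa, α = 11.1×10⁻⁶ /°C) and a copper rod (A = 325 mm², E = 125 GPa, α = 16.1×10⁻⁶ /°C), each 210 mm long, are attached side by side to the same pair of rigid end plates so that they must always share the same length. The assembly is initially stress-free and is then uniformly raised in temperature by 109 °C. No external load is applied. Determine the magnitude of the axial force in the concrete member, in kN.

The copper has the larger α, so on heating it would change length more than the concrete if both were free. The rigid plates force a common final length, so the copper is put into compression and the concrete into tension, with equal and opposite forces P (no external load).
Compatibility of the two members (thermal + elastic change equal): (α₁ − α₂)ΔT = P·[1/(A₁E₁) + 1/(A₂E₂)].
|α₁ − α₂|·ΔT = 5×10⁻⁶ × 109 = 0.000545.
1/(A₁E₁) + 1/(A₂E₂) = 1/(425×27×10³) + 1/(325×125×10³) = 1.118×10⁻⁷ N⁻¹.
P = 0.000545 / 1.118×10⁻⁷ = 4876 N = 4.876 kN.

P ≈ 4.88 kN (tensile in the concrete)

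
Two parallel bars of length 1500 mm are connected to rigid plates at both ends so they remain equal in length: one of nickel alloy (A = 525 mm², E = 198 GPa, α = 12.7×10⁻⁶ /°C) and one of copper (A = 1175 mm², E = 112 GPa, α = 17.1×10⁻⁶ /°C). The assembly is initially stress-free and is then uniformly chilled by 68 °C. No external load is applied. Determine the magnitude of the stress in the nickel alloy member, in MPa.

Equilibrium of a rigid end plate with no external load gives equal and opposite internal forces ±P in the two members. Since α_{copper} > α_{nickel alloy}, cooling drives the copper into tension and the nickel alloy into compression.
Equating the net (thermal + elastic) strains gives |α₁ − α₂|·ΔT = P·[1/(A₁E₁) + 1/(A₂E₂)].
|α₁ − α₂|·ΔT = 4.4×10⁻⁶ × 68 = 0.0002992.
1/(A₁E₁) + 1/(A₂E₂) = 1/(525×198×10³) + 1/(1175×112×10³) = 1.722×10⁻⁸ N⁻¹.
P = 0.0002992 / 1.722×10⁻⁸ = 17380 N = 17.38 kN.
σ_{nickel alloy} = P/A₁ = 17380/525 = 33.1 MPa, compressive.

σ ≈ 33.1 MPa (compressive)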